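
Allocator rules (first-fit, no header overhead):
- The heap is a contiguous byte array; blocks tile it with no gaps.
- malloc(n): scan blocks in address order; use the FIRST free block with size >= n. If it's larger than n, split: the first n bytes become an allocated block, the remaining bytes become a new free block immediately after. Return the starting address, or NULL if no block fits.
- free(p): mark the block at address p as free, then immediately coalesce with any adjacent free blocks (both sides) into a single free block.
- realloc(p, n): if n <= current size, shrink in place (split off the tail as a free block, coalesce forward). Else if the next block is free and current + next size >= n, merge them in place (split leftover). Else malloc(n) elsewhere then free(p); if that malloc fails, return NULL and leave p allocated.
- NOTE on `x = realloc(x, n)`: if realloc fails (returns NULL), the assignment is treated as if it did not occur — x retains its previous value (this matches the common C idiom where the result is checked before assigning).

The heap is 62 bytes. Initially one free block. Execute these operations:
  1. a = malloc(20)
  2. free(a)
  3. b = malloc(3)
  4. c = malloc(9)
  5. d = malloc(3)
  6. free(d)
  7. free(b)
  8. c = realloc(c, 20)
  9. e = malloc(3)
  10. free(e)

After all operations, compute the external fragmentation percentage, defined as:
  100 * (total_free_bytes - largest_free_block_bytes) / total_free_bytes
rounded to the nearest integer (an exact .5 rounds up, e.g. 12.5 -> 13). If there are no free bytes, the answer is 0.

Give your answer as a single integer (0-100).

Answer: 7

Derivation:
Op 1: a = malloc(20) -> a = 0; heap: [0-19 ALLOC][20-61 FREE]
Op 2: free(a) -> (freed a); heap: [0-61 FREE]
Op 3: b = malloc(3) -> b = 0; heap: [0-2 ALLOC][3-61 FREE]
Op 4: c = malloc(9) -> c = 3; heap: [0-2 ALLOC][3-11 ALLOC][12-61 FREE]
Op 5: d = malloc(3) -> d = 12; heap: [0-2 ALLOC][3-11 ALLOC][12-14 ALLOC][15-61 FREE]
Op 6: free(d) -> (freed d); heap: [0-2 ALLOC][3-11 ALLOC][12-61 FREE]
Op 7: free(b) -> (freed b); heap: [0-2 FREE][3-11 ALLOC][12-61 FREE]
Op 8: c = realloc(c, 20) -> c = 3; heap: [0-2 FREE][3-22 ALLOC][23-61 FREE]
Op 9: e = malloc(3) -> e = 0; heap: [0-2 ALLOC][3-22 ALLOC][23-61 FREE]
Op 10: free(e) -> (freed e); heap: [0-2 FREE][3-22 ALLOC][23-61 FREE]
Free blocks: [3 39] total_free=42 largest=39 -> 100*(42-39)/42 = 300/42 ≈ 7.143 -> rounds to 7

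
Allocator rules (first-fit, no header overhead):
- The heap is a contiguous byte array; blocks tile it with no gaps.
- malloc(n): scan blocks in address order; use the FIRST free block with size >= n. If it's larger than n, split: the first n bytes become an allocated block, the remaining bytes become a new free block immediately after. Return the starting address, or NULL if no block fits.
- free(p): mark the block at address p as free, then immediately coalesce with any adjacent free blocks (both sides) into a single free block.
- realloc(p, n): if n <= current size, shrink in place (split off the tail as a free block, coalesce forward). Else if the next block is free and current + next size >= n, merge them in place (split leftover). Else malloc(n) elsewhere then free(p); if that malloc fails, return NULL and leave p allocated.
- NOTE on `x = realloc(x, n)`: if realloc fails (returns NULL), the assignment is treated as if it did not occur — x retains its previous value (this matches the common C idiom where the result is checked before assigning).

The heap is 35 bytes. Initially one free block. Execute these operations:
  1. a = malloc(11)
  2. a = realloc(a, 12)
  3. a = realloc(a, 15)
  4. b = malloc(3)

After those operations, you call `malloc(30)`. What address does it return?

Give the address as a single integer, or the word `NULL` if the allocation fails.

Answer: NULL

Derivation:
Op 1: a = malloc(11) -> a = 0; heap: [0-10 ALLOC][11-34 FREE]
Op 2: a = realloc(a, 12) -> a = 0; heap: [0-11 ALLOC][12-34 FREE]
Op 3: a = realloc(a, 15) -> a = 0; heap: [0-14 ALLOC][15-34 FREE]
Op 4: b = malloc(3) -> b = 15; heap: [0-14 ALLOC][15-17 ALLOC][18-34 FREE]
malloc(30): first-fit scan over [0-14 ALLOC][15-17 ALLOC][18-34 FREE] -> NULL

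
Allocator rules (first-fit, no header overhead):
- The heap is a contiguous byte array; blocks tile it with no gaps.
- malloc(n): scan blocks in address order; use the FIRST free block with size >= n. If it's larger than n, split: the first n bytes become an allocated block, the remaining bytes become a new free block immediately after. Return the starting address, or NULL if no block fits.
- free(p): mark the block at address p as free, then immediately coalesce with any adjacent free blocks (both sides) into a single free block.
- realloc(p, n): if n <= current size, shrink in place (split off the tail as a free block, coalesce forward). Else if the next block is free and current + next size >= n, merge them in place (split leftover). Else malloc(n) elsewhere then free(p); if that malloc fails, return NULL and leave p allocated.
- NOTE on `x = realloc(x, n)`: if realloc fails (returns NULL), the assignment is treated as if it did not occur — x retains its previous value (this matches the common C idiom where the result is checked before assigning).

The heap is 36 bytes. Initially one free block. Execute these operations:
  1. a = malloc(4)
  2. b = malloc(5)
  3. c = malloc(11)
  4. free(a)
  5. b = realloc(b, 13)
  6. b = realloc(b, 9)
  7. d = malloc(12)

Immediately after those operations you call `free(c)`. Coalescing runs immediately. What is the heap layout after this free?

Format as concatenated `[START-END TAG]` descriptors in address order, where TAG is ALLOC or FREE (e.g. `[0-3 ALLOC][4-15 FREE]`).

Answer: [0-19 FREE][20-28 ALLOC][29-35 FREE]

Derivation:
Op 1: a = malloc(4) -> a = 0; heap: [0-3 ALLOC][4-35 FREE]
Op 2: b = malloc(5) -> b = 4; heap: [0-3 ALLOC][4-8 ALLOC][9-35 FREE]
Op 3: c = malloc(11) -> c = 9; heap: [0-3 ALLOC][4-8 ALLOC][9-19 ALLOC][20-35 FREE]
Op 4: free(a) -> (freed a); heap: [0-3 FREE][4-8 ALLOC][9-19 ALLOC][20-35 FREE]
Op 5: b = realloc(b, 13) -> b = 20; heap: [0-8 FREE][9-19 ALLOC][20-32 ALLOC][33-35 FREE]
Op 6: b = realloc(b, 9) -> b = 20; heap: [0-8 FREE][9-19 ALLOC][20-28 ALLOC][29-35 FREE]
Op 7: d = malloc(12) -> d = NULL; heap: [0-8 FREE][9-19 ALLOC][20-28 ALLOC][29-35 FREE]
free(c): c = 9 -> block [9-19 ALLOC]; mark free, coalesce with adjacent free neighbors -> [0-19 FREE][20-28 ALLOC][29-35 FREE]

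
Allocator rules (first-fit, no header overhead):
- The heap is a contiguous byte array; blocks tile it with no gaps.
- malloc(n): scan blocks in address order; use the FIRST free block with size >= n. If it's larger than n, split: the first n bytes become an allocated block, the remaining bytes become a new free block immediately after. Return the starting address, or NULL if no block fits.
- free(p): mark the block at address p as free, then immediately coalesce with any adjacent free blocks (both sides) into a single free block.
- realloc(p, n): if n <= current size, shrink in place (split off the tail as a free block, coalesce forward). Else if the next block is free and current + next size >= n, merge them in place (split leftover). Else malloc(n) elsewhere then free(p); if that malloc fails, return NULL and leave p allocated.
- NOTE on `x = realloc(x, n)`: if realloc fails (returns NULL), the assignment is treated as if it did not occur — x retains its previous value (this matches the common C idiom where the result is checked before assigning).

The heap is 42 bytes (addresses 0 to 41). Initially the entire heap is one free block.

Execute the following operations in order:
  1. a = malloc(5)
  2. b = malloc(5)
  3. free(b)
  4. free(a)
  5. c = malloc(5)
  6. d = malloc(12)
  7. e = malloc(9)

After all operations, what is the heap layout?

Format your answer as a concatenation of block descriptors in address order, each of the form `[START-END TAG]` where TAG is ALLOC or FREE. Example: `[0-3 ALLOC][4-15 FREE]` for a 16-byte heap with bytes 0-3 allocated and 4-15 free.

Answer: [0-4 ALLOC][5-16 ALLOC][17-25 ALLOC][26-41 FREE]

Derivation:
Op 1: a = malloc(5) -> a = 0; heap: [0-4 ALLOC][5-41 FREE]
Op 2: b = malloc(5) -> b = 5; heap: [0-4 ALLOC][5-9 ALLOC][10-41 FREE]
Op 3: free(b) -> (freed b); heap: [0-4 ALLOC][5-41 FREE]
Op 4: free(a) -> (freed a); heap: [0-41 FREE]
Op 5: c = malloc(5) -> c = 0; heap: [0-4 ALLOC][5-41 FREE]
Op 6: d = malloc(12) -> d = 5; heap: [0-4 ALLOC][5-16 ALLOC][17-41 FREE]
Op 7: e = malloc(9) -> e = 17; heap: [0-4 ALLOC][5-16 ALLOC][17-25 ALLOC][26-41 FREE]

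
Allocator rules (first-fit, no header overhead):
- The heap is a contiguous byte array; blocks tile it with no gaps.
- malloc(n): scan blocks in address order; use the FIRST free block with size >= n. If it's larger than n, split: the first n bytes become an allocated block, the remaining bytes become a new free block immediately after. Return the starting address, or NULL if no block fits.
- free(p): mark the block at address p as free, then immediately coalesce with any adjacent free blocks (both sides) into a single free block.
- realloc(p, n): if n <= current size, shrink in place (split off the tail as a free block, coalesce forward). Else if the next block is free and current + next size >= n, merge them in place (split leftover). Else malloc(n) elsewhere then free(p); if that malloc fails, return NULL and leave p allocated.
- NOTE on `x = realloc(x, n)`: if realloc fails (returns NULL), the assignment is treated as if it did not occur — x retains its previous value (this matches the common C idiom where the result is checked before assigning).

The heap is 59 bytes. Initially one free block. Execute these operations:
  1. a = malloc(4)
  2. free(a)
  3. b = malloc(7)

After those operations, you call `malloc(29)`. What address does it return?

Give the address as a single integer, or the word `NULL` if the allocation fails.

Answer: 7

Derivation:
Op 1: a = malloc(4) -> a = 0; heap: [0-3 ALLOC][4-58 FREE]
Op 2: free(a) -> (freed a); heap: [0-58 FREE]
Op 3: b = malloc(7) -> b = 0; heap: [0-6 ALLOC][7-58 FREE]
malloc(29): first-fit scan over [0-6 ALLOC][7-58 FREE] -> 7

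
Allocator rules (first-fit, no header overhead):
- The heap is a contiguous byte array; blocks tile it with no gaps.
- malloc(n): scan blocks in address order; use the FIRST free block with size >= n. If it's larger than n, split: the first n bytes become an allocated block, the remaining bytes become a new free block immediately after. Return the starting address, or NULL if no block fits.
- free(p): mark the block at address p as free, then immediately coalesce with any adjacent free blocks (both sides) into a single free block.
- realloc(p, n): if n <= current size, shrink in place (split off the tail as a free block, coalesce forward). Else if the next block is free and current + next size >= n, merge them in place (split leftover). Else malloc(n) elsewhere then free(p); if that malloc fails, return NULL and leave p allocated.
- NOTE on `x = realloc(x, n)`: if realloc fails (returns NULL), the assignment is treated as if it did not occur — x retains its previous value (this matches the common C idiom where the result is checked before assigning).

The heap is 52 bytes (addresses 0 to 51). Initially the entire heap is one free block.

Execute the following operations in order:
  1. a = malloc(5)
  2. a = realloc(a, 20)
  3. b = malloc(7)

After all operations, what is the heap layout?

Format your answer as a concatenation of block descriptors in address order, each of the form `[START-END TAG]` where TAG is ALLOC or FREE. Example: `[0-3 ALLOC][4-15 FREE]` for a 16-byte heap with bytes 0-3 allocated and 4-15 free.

Op 1: a = malloc(5) -> a = 0; heap: [0-4 ALLOC][5-51 FREE]
Op 2: a = realloc(a, 20) -> a = 0; heap: [0-19 ALLOC][20-51 FREE]
Op 3: b = malloc(7) -> b = 20; heap: [0-19 ALLOC][20-26 ALLOC][27-51 FREE]

Answer: [0-19 ALLOC][20-26 ALLOC][27-51 FREE]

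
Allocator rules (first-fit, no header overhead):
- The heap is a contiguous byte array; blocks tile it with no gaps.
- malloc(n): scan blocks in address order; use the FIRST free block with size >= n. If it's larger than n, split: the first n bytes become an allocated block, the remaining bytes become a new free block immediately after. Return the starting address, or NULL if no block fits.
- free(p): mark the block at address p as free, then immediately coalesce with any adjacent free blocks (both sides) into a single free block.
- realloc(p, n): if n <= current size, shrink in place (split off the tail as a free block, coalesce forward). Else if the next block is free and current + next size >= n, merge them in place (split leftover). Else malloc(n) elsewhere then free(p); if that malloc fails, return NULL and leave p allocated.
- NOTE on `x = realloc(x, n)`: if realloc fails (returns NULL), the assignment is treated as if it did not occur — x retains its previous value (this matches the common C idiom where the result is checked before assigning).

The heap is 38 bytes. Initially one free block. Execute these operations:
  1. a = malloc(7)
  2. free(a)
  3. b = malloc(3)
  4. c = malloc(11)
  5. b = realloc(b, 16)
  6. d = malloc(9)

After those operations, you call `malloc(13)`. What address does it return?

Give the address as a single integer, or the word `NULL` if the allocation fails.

Op 1: a = malloc(7) -> a = 0; heap: [0-6 ALLOC][7-37 FREE]
Op 2: free(a) -> (freed a); heap: [0-37 FREE]
Op 3: b = malloc(3) -> b = 0; heap: [0-2 ALLOC][3-37 FREE]
Op 4: c = malloc(11) -> c = 3; heap: [0-2 ALLOC][3-13 ALLOC][14-37 FREE]
Op 5: b = realloc(b, 16) -> b = 14; heap: [0-2 FREE][3-13 ALLOC][14-29 ALLOC][30-37 FREE]
Op 6: d = malloc(9) -> d = NULL; heap: [0-2 FREE][3-13 ALLOC][14-29 ALLOC][30-37 FREE]
malloc(13): first-fit scan over [0-2 FREE][3-13 ALLOC][14-29 ALLOC][30-37 FREE] -> NULL

Answer: NULL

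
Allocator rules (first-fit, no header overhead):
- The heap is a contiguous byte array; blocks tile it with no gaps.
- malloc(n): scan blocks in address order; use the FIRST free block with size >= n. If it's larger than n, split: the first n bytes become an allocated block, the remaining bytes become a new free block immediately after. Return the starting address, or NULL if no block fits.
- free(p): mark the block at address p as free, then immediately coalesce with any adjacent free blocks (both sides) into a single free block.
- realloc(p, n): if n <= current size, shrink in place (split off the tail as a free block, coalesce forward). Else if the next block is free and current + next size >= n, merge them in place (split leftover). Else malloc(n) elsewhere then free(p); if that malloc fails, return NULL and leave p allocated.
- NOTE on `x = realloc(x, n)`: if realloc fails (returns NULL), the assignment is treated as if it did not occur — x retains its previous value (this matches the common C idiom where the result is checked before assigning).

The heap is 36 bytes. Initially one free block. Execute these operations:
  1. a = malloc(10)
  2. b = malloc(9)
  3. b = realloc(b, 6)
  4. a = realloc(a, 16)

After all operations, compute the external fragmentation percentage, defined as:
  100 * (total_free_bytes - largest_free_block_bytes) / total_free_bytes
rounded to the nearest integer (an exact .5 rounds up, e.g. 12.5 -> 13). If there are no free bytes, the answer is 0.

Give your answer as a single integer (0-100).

Op 1: a = malloc(10) -> a = 0; heap: [0-9 ALLOC][10-35 FREE]
Op 2: b = malloc(9) -> b = 10; heap: [0-9 ALLOC][10-18 ALLOC][19-35 FREE]
Op 3: b = realloc(b, 6) -> b = 10; heap: [0-9 ALLOC][10-15 ALLOC][16-35 FREE]
Op 4: a = realloc(a, 16) -> a = 16; heap: [0-9 FREE][10-15 ALLOC][16-31 ALLOC][32-35 FREE]
Free blocks: [10 4] total_free=14 largest=10 -> 100*(14-10)/14 = 400/14 ≈ 28.571 -> rounds to 29

Answer: 29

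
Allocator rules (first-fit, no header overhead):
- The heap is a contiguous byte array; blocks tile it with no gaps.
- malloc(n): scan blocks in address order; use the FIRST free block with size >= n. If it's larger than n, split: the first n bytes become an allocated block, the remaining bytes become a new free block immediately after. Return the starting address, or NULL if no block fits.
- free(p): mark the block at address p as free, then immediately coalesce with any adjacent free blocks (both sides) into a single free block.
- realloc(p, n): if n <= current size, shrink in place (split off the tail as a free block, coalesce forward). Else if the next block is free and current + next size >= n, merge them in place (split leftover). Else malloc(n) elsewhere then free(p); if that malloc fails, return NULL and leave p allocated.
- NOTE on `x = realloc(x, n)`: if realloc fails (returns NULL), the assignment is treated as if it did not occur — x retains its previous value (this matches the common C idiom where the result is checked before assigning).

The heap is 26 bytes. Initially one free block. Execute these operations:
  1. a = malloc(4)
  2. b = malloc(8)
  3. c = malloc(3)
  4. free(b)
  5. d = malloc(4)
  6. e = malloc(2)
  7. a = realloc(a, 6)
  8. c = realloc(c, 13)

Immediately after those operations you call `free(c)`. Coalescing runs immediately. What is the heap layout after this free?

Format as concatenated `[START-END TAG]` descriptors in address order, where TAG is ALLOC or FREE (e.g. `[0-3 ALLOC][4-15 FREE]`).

Op 1: a = malloc(4) -> a = 0; heap: [0-3 ALLOC][4-25 FREE]
Op 2: b = malloc(8) -> b = 4; heap: [0-3 ALLOC][4-11 ALLOC][12-25 FREE]
Op 3: c = malloc(3) -> c = 12; heap: [0-3 ALLOC][4-11 ALLOC][12-14 ALLOC][15-25 FREE]
Op 4: free(b) -> (freed b); heap: [0-3 ALLOC][4-11 FREE][12-14 ALLOC][15-25 FREE]
Op 5: d = malloc(4) -> d = 4; heap: [0-3 ALLOC][4-7 ALLOC][8-11 FREE][12-14 ALLOC][15-25 FREE]
Op 6: e = malloc(2) -> e = 8; heap: [0-3 ALLOC][4-7 ALLOC][8-9 ALLOC][10-11 FREE][12-14 ALLOC][15-25 FREE]
Op 7: a = realloc(a, 6) -> a = 15; heap: [0-3 FREE][4-7 ALLOC][8-9 ALLOC][10-11 FREE][12-14 ALLOC][15-20 ALLOC][21-25 FREE]
Op 8: c = realloc(c, 13) -> NULL (c unchanged); heap: [0-3 FREE][4-7 ALLOC][8-9 ALLOC][10-11 FREE][12-14 ALLOC][15-20 ALLOC][21-25 FREE]
free(c): c = 12 -> block [12-14 ALLOC]; mark free, coalesce with adjacent free neighbors -> [0-3 FREE][4-7 ALLOC][8-9 ALLOC][10-14 FREE][15-20 ALLOC][21-25 FREE]

Answer: [0-3 FREE][4-7 ALLOC][8-9 ALLOC][10-14 FREE][15-20 ALLOC][21-25 FREE]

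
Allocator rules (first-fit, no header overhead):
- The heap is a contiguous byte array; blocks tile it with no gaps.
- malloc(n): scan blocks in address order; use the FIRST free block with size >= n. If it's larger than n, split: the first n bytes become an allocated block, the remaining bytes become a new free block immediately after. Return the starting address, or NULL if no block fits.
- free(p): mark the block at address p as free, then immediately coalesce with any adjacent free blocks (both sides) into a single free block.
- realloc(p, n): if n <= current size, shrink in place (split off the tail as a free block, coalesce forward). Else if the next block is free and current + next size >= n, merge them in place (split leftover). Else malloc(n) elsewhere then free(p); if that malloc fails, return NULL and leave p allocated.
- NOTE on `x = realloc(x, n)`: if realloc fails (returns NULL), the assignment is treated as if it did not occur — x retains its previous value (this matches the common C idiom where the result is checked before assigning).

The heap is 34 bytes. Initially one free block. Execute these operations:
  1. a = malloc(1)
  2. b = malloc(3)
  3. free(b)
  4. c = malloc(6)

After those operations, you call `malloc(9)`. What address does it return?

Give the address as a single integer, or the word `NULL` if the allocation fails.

Op 1: a = malloc(1) -> a = 0; heap: [0-0 ALLOC][1-33 FREE]
Op 2: b = malloc(3) -> b = 1; heap: [0-0 ALLOC][1-3 ALLOC][4-33 FREE]
Op 3: free(b) -> (freed b); heap: [0-0 ALLOC][1-33 FREE]
Op 4: c = malloc(6) -> c = 1; heap: [0-0 ALLOC][1-6 ALLOC][7-33 FREE]
malloc(9): first-fit scan over [0-0 ALLOC][1-6 ALLOC][7-33 FREE] -> 7

Answer: 7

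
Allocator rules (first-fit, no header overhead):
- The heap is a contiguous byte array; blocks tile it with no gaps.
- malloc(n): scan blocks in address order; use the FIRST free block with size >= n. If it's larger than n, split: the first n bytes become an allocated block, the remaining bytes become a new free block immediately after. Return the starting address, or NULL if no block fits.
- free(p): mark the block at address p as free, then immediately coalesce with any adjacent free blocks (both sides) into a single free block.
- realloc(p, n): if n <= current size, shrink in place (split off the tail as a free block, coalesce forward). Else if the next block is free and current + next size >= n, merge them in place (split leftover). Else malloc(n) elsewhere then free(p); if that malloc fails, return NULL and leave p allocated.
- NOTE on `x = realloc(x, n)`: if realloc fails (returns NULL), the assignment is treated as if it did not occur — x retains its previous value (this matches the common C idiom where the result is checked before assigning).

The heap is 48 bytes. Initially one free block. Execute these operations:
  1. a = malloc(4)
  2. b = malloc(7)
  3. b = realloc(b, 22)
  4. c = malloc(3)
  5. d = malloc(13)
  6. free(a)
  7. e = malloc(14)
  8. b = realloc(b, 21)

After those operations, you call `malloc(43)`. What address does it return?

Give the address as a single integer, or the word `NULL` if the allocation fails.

Answer: NULL

Derivation:
Op 1: a = malloc(4) -> a = 0; heap: [0-3 ALLOC][4-47 FREE]
Op 2: b = malloc(7) -> b = 4; heap: [0-3 ALLOC][4-10 ALLOC][11-47 FREE]
Op 3: b = realloc(b, 22) -> b = 4; heap: [0-3 ALLOC][4-25 ALLOC][26-47 FREE]
Op 4: c = malloc(3) -> c = 26; heap: [0-3 ALLOC][4-25 ALLOC][26-28 ALLOC][29-47 FREE]
Op 5: d = malloc(13) -> d = 29; heap: [0-3 ALLOC][4-25 ALLOC][26-28 ALLOC][29-41 ALLOC][42-47 FREE]
Op 6: free(a) -> (freed a); heap: [0-3 FREE][4-25 ALLOC][26-28 ALLOC][29-41 ALLOC][42-47 FREE]
Op 7: e = malloc(14) -> e = NULL; heap: [0-3 FREE][4-25 ALLOC][26-28 ALLOC][29-41 ALLOC][42-47 FREE]
Op 8: b = realloc(b, 21) -> b = 4; heap: [0-3 FREE][4-24 ALLOC][25-25 FREE][26-28 ALLOC][29-41 ALLOC][42-47 FREE]
malloc(43): first-fit scan over [0-3 FREE][4-24 ALLOC][25-25 FREE][26-28 ALLOC][29-41 ALLOC][42-47 FREE] -> NULL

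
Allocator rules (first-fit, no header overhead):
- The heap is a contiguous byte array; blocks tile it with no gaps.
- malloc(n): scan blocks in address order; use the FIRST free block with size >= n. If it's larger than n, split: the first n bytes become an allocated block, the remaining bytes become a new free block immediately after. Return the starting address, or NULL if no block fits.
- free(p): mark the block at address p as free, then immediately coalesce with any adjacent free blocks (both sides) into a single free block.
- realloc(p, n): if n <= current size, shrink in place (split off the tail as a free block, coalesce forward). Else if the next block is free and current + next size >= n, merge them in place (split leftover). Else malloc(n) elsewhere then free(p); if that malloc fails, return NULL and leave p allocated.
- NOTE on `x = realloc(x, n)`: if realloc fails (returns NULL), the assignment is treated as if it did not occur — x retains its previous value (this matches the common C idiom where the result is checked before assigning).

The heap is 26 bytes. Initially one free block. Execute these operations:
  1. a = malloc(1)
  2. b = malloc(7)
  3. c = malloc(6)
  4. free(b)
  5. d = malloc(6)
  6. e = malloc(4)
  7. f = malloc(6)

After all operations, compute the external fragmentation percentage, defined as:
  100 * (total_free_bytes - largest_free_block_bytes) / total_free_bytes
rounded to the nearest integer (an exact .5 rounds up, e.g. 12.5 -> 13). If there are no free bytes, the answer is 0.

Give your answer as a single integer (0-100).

Answer: 33

Derivation:
Op 1: a = malloc(1) -> a = 0; heap: [0-0 ALLOC][1-25 FREE]
Op 2: b = malloc(7) -> b = 1; heap: [0-0 ALLOC][1-7 ALLOC][8-25 FREE]
Op 3: c = malloc(6) -> c = 8; heap: [0-0 ALLOC][1-7 ALLOC][8-13 ALLOC][14-25 FREE]
Op 4: free(b) -> (freed b); heap: [0-0 ALLOC][1-7 FREE][8-13 ALLOC][14-25 FREE]
Op 5: d = malloc(6) -> d = 1; heap: [0-0 ALLOC][1-6 ALLOC][7-7 FREE][8-13 ALLOC][14-25 FREE]
Op 6: e = malloc(4) -> e = 14; heap: [0-0 ALLOC][1-6 ALLOC][7-7 FREE][8-13 ALLOC][14-17 ALLOC][18-25 FREE]
Op 7: f = malloc(6) -> f = 18; heap: [0-0 ALLOC][1-6 ALLOC][7-7 FREE][8-13 ALLOC][14-17 ALLOC][18-23 ALLOC][24-25 FREE]
Free blocks: [1 2] total_free=3 largest=2 -> 100*(3-2)/3 = 100/3 ≈ 33.333 -> rounds to 33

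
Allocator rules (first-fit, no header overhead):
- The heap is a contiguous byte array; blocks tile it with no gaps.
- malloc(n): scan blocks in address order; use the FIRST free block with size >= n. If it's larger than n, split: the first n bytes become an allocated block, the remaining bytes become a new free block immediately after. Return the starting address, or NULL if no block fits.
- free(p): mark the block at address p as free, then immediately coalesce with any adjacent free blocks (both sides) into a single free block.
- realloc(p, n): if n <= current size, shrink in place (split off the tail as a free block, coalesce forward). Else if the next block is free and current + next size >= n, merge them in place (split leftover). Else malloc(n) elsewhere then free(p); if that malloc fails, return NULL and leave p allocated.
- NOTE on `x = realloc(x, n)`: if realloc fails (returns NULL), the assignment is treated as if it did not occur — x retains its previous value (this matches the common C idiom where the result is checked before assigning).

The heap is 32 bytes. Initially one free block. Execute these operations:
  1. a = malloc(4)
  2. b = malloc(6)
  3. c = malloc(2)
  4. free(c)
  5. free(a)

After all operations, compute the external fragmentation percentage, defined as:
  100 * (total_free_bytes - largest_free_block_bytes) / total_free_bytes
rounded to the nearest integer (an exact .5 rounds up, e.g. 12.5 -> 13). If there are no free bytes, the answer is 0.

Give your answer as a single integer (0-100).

Answer: 15

Derivation:
Op 1: a = malloc(4) -> a = 0; heap: [0-3 ALLOC][4-31 FREE]
Op 2: b = malloc(6) -> b = 4; heap: [0-3 ALLOC][4-9 ALLOC][10-31 FREE]
Op 3: c = malloc(2) -> c = 10; heap: [0-3 ALLOC][4-9 ALLOC][10-11 ALLOC][12-31 FREE]
Op 4: free(c) -> (freed c); heap: [0-3 ALLOC][4-9 ALLOC][10-31 FREE]
Op 5: free(a) -> (freed a); heap: [0-3 FREE][4-9 ALLOC][10-31 FREE]
Free blocks: [4 22] total_free=26 largest=22 -> 100*(26-22)/26 = 400/26 ≈ 15.385 -> rounds to 15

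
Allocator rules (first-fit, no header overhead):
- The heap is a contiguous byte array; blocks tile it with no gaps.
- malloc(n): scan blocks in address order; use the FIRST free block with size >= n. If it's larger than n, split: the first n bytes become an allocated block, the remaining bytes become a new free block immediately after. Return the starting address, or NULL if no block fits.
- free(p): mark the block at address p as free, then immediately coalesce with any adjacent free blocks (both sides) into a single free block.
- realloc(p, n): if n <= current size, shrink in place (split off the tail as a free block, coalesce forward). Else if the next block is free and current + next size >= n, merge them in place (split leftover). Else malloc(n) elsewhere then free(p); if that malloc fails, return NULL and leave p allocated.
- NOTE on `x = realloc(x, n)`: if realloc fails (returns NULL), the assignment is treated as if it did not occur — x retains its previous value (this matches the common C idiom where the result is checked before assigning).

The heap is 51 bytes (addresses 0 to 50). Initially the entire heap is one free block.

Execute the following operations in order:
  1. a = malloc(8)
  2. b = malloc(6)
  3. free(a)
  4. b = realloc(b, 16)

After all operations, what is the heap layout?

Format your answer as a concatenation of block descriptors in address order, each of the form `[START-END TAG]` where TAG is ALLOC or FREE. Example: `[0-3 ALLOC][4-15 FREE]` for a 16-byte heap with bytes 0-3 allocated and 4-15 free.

Answer: [0-7 FREE][8-23 ALLOC][24-50 FREE]

Derivation:
Op 1: a = malloc(8) -> a = 0; heap: [0-7 ALLOC][8-50 FREE]
Op 2: b = malloc(6) -> b = 8; heap: [0-7 ALLOC][8-13 ALLOC][14-50 FREE]
Op 3: free(a) -> (freed a); heap: [0-7 FREE][8-13 ALLOC][14-50 FREE]
Op 4: b = realloc(b, 16) -> b = 8; heap: [0-7 FREE][8-23 ALLOC][24-50 FREE]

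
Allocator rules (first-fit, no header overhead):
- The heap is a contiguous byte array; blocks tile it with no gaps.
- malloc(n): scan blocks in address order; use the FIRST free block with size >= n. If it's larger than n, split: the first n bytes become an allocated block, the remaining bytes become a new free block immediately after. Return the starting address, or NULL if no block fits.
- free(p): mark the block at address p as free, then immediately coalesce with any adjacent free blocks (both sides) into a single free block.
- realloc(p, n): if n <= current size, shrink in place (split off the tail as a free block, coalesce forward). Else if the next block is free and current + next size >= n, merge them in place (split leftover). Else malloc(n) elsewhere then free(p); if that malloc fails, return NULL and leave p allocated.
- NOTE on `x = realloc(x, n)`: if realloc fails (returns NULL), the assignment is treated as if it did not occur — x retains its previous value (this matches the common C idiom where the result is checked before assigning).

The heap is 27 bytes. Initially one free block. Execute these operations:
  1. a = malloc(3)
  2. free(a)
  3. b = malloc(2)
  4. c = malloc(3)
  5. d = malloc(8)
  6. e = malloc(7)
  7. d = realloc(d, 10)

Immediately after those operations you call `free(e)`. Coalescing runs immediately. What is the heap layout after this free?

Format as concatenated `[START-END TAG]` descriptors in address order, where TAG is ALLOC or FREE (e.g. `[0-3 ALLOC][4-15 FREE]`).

Answer: [0-1 ALLOC][2-4 ALLOC][5-12 ALLOC][13-26 FREE]

Derivation:
Op 1: a = malloc(3) -> a = 0; heap: [0-2 ALLOC][3-26 FREE]
Op 2: free(a) -> (freed a); heap: [0-26 FREE]
Op 3: b = malloc(2) -> b = 0; heap: [0-1 ALLOC][2-26 FREE]
Op 4: c = malloc(3) -> c = 2; heap: [0-1 ALLOC][2-4 ALLOC][5-26 FREE]
Op 5: d = malloc(8) -> d = 5; heap: [0-1 ALLOC][2-4 ALLOC][5-12 ALLOC][13-26 FREE]
Op 6: e = malloc(7) -> e = 13; heap: [0-1 ALLOC][2-4 ALLOC][5-12 ALLOC][13-19 ALLOC][20-26 FREE]
Op 7: d = realloc(d, 10) -> NULL (d unchanged); heap: [0-1 ALLOC][2-4 ALLOC][5-12 ALLOC][13-19 ALLOC][20-26 FREE]
free(e): e = 13 -> block [13-19 ALLOC]; mark free, coalesce with adjacent free neighbors -> [0-1 ALLOC][2-4 ALLOC][5-12 ALLOC][13-26 FREE]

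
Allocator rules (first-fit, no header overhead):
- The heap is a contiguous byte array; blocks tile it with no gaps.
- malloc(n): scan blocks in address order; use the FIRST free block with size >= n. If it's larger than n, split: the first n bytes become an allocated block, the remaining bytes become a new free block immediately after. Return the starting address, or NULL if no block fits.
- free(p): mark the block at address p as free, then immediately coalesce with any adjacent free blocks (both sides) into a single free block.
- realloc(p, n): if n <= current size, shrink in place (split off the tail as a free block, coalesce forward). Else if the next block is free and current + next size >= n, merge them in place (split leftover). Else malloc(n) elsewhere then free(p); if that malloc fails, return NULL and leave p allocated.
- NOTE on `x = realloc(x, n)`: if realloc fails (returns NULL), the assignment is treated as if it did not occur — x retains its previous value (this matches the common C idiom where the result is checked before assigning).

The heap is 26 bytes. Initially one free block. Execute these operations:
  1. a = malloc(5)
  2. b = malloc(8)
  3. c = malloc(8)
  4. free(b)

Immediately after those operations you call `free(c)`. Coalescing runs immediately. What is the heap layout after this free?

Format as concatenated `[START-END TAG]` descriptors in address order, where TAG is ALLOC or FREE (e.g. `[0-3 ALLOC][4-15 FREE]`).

Op 1: a = malloc(5) -> a = 0; heap: [0-4 ALLOC][5-25 FREE]
Op 2: b = malloc(8) -> b = 5; heap: [0-4 ALLOC][5-12 ALLOC][13-25 FREE]
Op 3: c = malloc(8) -> c = 13; heap: [0-4 ALLOC][5-12 ALLOC][13-20 ALLOC][21-25 FREE]
Op 4: free(b) -> (freed b); heap: [0-4 ALLOC][5-12 FREE][13-20 ALLOC][21-25 FREE]
free(c): c = 13 -> block [13-20 ALLOC]; mark free, coalesce with adjacent free neighbors -> [0-4 ALLOC][5-25 FREE]

Answer: [0-4 ALLOC][5-25 FREE]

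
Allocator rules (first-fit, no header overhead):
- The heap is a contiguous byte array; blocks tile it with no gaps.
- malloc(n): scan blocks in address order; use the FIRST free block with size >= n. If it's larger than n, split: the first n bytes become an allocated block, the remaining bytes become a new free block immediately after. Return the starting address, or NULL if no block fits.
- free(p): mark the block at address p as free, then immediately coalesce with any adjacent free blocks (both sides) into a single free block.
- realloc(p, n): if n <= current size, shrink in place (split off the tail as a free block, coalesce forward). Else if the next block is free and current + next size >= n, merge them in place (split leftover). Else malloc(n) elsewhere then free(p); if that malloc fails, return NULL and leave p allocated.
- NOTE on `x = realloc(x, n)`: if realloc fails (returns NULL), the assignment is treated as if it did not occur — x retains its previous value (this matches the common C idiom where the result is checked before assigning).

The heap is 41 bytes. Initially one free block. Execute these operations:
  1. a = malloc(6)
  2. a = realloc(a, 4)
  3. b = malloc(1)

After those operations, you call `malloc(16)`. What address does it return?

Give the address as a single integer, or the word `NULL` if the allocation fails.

Op 1: a = malloc(6) -> a = 0; heap: [0-5 ALLOC][6-40 FREE]
Op 2: a = realloc(a, 4) -> a = 0; heap: [0-3 ALLOC][4-40 FREE]
Op 3: b = malloc(1) -> b = 4; heap: [0-3 ALLOC][4-4 ALLOC][5-40 FREE]
malloc(16): first-fit scan over [0-3 ALLOC][4-4 ALLOC][5-40 FREE] -> 5

Answer: 5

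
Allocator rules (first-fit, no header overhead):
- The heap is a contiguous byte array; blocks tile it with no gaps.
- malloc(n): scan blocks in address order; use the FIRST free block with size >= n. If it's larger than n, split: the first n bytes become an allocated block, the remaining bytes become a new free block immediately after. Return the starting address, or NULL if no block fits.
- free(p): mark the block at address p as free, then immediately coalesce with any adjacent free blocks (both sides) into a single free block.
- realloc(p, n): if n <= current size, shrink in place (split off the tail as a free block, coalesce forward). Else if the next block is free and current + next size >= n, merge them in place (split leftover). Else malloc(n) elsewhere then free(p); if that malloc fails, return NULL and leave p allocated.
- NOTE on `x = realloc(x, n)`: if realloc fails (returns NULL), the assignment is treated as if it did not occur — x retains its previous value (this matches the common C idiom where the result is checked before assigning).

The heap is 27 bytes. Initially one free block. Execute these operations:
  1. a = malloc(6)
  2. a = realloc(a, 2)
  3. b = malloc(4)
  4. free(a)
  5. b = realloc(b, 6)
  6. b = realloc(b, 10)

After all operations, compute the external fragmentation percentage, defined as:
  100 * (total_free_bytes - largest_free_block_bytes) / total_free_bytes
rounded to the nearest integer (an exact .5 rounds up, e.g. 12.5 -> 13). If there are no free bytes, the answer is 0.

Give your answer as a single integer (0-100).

Op 1: a = malloc(6) -> a = 0; heap: [0-5 ALLOC][6-26 FREE]
Op 2: a = realloc(a, 2) -> a = 0; heap: [0-1 ALLOC][2-26 FREE]
Op 3: b = malloc(4) -> b = 2; heap: [0-1 ALLOC][2-5 ALLOC][6-26 FREE]
Op 4: free(a) -> (freed a); heap: [0-1 FREE][2-5 ALLOC][6-26 FREE]
Op 5: b = realloc(b, 6) -> b = 2; heap: [0-1 FREE][2-7 ALLOC][8-26 FREE]
Op 6: b = realloc(b, 10) -> b = 2; heap: [0-1 FREE][2-11 ALLOC][12-26 FREE]
Free blocks: [2 15] total_free=17 largest=15 -> 100*(17-15)/17 = 200/17 ≈ 11.765 -> rounds to 12

Answer: 12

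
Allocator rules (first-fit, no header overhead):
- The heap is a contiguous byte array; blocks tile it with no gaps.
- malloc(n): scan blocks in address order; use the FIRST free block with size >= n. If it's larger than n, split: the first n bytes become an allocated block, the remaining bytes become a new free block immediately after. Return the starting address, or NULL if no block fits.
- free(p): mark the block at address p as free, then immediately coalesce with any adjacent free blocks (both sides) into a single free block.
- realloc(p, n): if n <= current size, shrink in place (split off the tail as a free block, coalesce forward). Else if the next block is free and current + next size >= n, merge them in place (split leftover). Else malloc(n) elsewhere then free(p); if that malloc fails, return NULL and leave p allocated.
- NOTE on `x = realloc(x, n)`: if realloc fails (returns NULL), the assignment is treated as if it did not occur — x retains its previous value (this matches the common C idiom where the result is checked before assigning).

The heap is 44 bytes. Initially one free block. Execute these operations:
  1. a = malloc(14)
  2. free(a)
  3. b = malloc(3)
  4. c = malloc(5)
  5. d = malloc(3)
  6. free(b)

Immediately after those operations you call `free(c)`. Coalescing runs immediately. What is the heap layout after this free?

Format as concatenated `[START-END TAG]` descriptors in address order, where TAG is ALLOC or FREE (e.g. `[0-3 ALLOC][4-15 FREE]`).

Answer: [0-7 FREE][8-10 ALLOC][11-43 FREE]

Derivation:
Op 1: a = malloc(14) -> a = 0; heap: [0-13 ALLOC][14-43 FREE]
Op 2: free(a) -> (freed a); heap: [0-43 FREE]
Op 3: b = malloc(3) -> b = 0; heap: [0-2 ALLOC][3-43 FREE]
Op 4: c = malloc(5) -> c = 3; heap: [0-2 ALLOC][3-7 ALLOC][8-43 FREE]
Op 5: d = malloc(3) -> d = 8; heap: [0-2 ALLOC][3-7 ALLOC][8-10 ALLOC][11-43 FREE]
Op 6: free(b) -> (freed b); heap: [0-2 FREE][3-7 ALLOC][8-10 ALLOC][11-43 FREE]
free(c): c = 3 -> block [3-7 ALLOC]; mark free, coalesce with adjacent free neighbors -> [0-7 FREE][8-10 ALLOC][11-43 FREE]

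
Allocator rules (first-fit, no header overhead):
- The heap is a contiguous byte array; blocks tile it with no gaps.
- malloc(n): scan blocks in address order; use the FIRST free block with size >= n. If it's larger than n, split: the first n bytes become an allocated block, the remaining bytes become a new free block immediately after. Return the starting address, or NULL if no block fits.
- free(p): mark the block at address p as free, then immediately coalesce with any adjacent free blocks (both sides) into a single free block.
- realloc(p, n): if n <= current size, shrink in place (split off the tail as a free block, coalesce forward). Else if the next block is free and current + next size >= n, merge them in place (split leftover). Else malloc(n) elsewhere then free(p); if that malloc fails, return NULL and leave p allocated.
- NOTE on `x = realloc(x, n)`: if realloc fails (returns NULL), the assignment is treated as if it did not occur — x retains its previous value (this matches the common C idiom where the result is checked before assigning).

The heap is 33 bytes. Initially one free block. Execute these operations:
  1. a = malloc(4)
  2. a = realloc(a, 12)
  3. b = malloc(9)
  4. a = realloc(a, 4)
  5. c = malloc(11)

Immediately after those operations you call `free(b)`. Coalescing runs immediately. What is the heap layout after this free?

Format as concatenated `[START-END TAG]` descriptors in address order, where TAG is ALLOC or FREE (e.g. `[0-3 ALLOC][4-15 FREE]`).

Op 1: a = malloc(4) -> a = 0; heap: [0-3 ALLOC][4-32 FREE]
Op 2: a = realloc(a, 12) -> a = 0; heap: [0-11 ALLOC][12-32 FREE]
Op 3: b = malloc(9) -> b = 12; heap: [0-11 ALLOC][12-20 ALLOC][21-32 FREE]
Op 4: a = realloc(a, 4) -> a = 0; heap: [0-3 ALLOC][4-11 FREE][12-20 ALLOC][21-32 FREE]
Op 5: c = malloc(11) -> c = 21; heap: [0-3 ALLOC][4-11 FREE][12-20 ALLOC][21-31 ALLOC][32-32 FREE]
free(b): b = 12 -> block [12-20 ALLOC]; mark free, coalesce with adjacent free neighbors -> [0-3 ALLOC][4-20 FREE][21-31 ALLOC][32-32 FREE]

Answer: [0-3 ALLOC][4-20 FREE][21-31 ALLOC][32-32 FREE]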